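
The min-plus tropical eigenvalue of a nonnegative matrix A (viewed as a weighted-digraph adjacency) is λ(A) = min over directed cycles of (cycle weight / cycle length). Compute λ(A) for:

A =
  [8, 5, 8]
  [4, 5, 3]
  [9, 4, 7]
λ(A) = 7/2

Enumerate directed cycles and compute their means (weight / length). Sample:
  cycle 0 → 0: weight = 8, length = 1, mean = 8/1 ≈ 8.000
  cycle 1 → 1: weight = 5, length = 1, mean = 5/1 ≈ 5.000
  cycle 2 → 2: weight = 7, length = 1, mean = 7/1 ≈ 7.000
  cycle 0 → 1 → 0: weight = 9, length = 2, mean = 9/2 ≈ 4.500
  cycle 0 → 2 → 0: weight = 17, length = 2, mean = 17/2 ≈ 8.500
  cycle 1 → 0 → 1: weight = 9, length = 2, mean = 9/2 ≈ 4.500
Minimum mean = 3.500, attained e.g. along the cycle 1 → 2 → 1 with weight 7 and length 2. So λ(A) = 7/2 = 7/2.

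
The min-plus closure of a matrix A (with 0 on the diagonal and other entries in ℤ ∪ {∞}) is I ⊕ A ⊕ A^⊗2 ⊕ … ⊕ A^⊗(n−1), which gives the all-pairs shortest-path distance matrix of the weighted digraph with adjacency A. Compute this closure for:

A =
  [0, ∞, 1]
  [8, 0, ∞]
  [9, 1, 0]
Closure =
  [0, 2, 1]
  [8, 0, 9]
  [9, 1, 0]

This is the Floyd-Warshall all-pairs shortest-path computation. For each intermediate vertex k = 0, 1, …, 2, update dist[i][j] ← min(dist[i][j], dist[i][k] + dist[k][j]). The final matrix gives, for each (i, j), the minimum total weight of any directed path from i to j (possibly empty when i = j).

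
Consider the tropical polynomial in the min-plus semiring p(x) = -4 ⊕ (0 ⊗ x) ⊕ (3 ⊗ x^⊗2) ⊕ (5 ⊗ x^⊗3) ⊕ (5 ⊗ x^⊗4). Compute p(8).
p(8) = -4

A tropical monomial a ⊗ x^⊗i evaluates to a + i · x. Evaluating each term at x = 8:
  Term 0 contributes -4 + 0 · 8 = -4
  Term 1 contributes 0 + 1 · 8 = 8
  Term 2 contributes 3 + 2 · 8 = 19
  Term 3 contributes 5 + 3 · 8 = 29
  Term 4 contributes 5 + 4 · 8 = 37
p(8) = ⊕ of these = min[-4, 8, 19, 29, 37] = -4.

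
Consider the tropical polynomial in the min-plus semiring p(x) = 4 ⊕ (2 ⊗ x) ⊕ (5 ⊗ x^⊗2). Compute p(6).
p(6) = 4

A tropical monomial a ⊗ x^⊗i evaluates to a + i · x. Evaluating each term at x = 6:
  Term 0 contributes 4 + 0 · 6 = 4
  Term 1 contributes 2 + 1 · 6 = 8
  Term 2 contributes 5 + 2 · 6 = 17
p(6) = ⊕ of these = min[4, 8, 17] = 4.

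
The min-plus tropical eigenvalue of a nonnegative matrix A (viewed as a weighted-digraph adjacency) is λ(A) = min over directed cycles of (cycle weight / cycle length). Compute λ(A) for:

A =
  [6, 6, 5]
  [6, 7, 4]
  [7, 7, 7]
λ(A) = 11/2

Enumerate directed cycles and compute their means (weight / length). Sample:
  cycle 0 → 0: weight = 6, length = 1, mean = 6/1 ≈ 6.000
  cycle 1 → 1: weight = 7, length = 1, mean = 7/1 ≈ 7.000
  cycle 2 → 2: weight = 7, length = 1, mean = 7/1 ≈ 7.000
  cycle 0 → 1 → 0: weight = 12, length = 2, mean = 12/2 ≈ 6.000
  cycle 0 → 2 → 0: weight = 12, length = 2, mean = 12/2 ≈ 6.000
  cycle 1 → 0 → 1: weight = 12, length = 2, mean = 12/2 ≈ 6.000
Minimum mean = 5.500, attained e.g. along the cycle 1 → 2 → 1 with weight 11 and length 2. So λ(A) = 11/2 = 11/2.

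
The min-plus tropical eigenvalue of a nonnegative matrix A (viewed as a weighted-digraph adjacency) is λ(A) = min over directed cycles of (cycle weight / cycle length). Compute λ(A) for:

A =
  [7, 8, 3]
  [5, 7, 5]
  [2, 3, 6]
λ(A) = 5/2

Enumerate directed cycles and compute their means (weight / length). Sample:
  cycle 0 → 0: weight = 7, length = 1, mean = 7/1 ≈ 7.000
  cycle 1 → 1: weight = 7, length = 1, mean = 7/1 ≈ 7.000
  cycle 2 → 2: weight = 6, length = 1, mean = 6/1 ≈ 6.000
  cycle 0 → 1 → 0: weight = 13, length = 2, mean = 13/2 ≈ 6.500
  cycle 0 → 2 → 0: weight = 5, length = 2, mean = 5/2 ≈ 2.500
  cycle 1 → 0 → 1: weight = 13, length = 2, mean = 13/2 ≈ 6.500
Minimum mean = 2.500, attained e.g. along the cycle 0 → 2 → 0 with weight 5 and length 2. So λ(A) = 5/2 = 5/2.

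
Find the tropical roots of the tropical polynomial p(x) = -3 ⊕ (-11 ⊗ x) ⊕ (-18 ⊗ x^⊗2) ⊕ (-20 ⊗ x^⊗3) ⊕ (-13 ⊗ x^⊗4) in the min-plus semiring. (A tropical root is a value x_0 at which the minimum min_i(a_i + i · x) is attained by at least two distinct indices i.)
Roots: {-7, 2, 7, 8}

Each tropical root is a break point of the lower envelope of the lines y = a_i + i · x (there are 5 lines, with slopes 0, 1, ..., 4). Only the lines that attain the minimum somewhere contribute to roots; other lines are dominated. Here the surviving (envelope) indices are i = 4, i = 3, i = 2, i = 1, i = 0.
Intersections between consecutive envelope lines give the roots: for adjacent envelope indices i < j the intersection is x = (a_i − a_j) / (j − i). Reading off the sorted break points: {-7, 2, 7, 8}.
Verification: at each break x_0, at least two indices attain the minimum of min_i(a_i + i · x_0).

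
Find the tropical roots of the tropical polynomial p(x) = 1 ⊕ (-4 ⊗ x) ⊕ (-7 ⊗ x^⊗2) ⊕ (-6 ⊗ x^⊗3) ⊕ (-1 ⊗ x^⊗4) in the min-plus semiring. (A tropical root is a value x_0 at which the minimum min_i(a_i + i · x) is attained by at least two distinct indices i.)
Roots: {-5, -1, 3, 5}

Each tropical root is a break point of the lower envelope of the lines y = a_i + i · x (there are 5 lines, with slopes 0, 1, ..., 4). Only the lines that attain the minimum somewhere contribute to roots; other lines are dominated. Here the surviving (envelope) indices are i = 4, i = 3, i = 2, i = 1, i = 0.
Intersections between consecutive envelope lines give the roots: for adjacent envelope indices i < j the intersection is x = (a_i − a_j) / (j − i). Reading off the sorted break points: {-5, -1, 3, 5}.
Verification: at each break x_0, at least two indices attain the minimum of min_i(a_i + i · x_0).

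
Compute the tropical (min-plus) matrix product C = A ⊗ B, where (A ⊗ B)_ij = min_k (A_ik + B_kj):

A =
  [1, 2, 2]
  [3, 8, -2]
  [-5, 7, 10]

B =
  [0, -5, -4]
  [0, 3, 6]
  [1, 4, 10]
A ⊗ B =
  [1, -4, -3]
  [-1, -2, -1]
  [-5, -10, -9]

Apply the min-plus product entry-by-entry:
  C[0][0] = min over k of (A[0][0] + B[0][0] = 1 + 0 = 1, A[0][1] + B[1][0] = 2 + 0 = 2, A[0][2] + B[2][0] = 2 + 1 = 3) = 1 (attained at k = 0)
  C[0][1] = min over k of (A[0][0] + B[0][1] = 1 + -5 = -4, A[0][1] + B[1][1] = 2 + 3 = 5, A[0][2] + B[2][1] = 2 + 4 = 6) = -4 (attained at k = 0)
  C[0][2] = min over k of (A[0][0] + B[0][2] = 1 + -4 = -3, A[0][1] + B[1][2] = 2 + 6 = 8, A[0][2] + B[2][2] = 2 + 10 = 12) = -3 (attained at k = 0)
  C[1][0] = min over k of (A[1][0] + B[0][0] = 3 + 0 = 3, A[1][1] + B[1][0] = 8 + 0 = 8, A[1][2] + B[2][0] = -2 + 1 = -1) = -1 (attained at k = 2)
  C[1][1] = min over k of (A[1][0] + B[0][1] = 3 + -5 = -2, A[1][1] + B[1][1] = 8 + 3 = 11, A[1][2] + B[2][1] = -2 + 4 = 2) = -2 (attained at k = 0)
  C[1][2] = min over k of (A[1][0] + B[0][2] = 3 + -4 = -1, A[1][1] + B[1][2] = 8 + 6 = 14, A[1][2] + B[2][2] = -2 + 10 = 8) = -1 (attained at k = 0)
  C[2][0] = min over k of (A[2][0] + B[0][0] = -5 + 0 = -5, A[2][1] + B[1][0] = 7 + 0 = 7, A[2][2] + B[2][0] = 10 + 1 = 11) = -5 (attained at k = 0)
  C[2][1] = min over k of (A[2][0] + B[0][1] = -5 + -5 = -10, A[2][1] + B[1][1] = 7 + 3 = 10, A[2][2] + B[2][1] = 10 + 4 = 14) = -10 (attained at k = 0)
  C[2][2] = min over k of (A[2][0] + B[0][2] = -5 + -4 = -9, A[2][1] + B[1][2] = 7 + 6 = 13, A[2][2] + B[2][2] = 10 + 10 = 20) = -9 (attained at k = 0)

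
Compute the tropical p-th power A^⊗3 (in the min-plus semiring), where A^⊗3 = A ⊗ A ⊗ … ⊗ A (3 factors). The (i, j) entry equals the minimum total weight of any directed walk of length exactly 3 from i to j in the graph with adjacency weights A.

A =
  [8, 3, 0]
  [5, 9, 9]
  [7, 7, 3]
A^⊗3 =
  [10, 10, 6]
  [12, 12, 8]
  [13, 13, 9]

Each entry (A^⊗3)_ij equals the minimum over all length-3 walks i = v_0 → v_1 → … → v_3 = j of Σ_t A[v_t][v_{t+1}]. For example, for (i, j) = (0, 2) we minimise over 9 possible intermediate vertex sequences; the minimum is 6, attained along the walk 0 → 2 → 2 → 2.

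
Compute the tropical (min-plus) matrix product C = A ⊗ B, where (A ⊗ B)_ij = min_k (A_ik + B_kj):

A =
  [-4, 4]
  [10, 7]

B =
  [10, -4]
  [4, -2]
A ⊗ B =
  [6, -8]
  [11, 5]

Apply the min-plus product entry-by-entry:
  C[0][0] = min over k of (A[0][0] + B[0][0] = -4 + 10 = 6, A[0][1] + B[1][0] = 4 + 4 = 8) = 6 (attained at k = 0)
  C[0][1] = min over k of (A[0][0] + B[0][1] = -4 + -4 = -8, A[0][1] + B[1][1] = 4 + -2 = 2) = -8 (attained at k = 0)
  C[1][0] = min over k of (A[1][0] + B[0][0] = 10 + 10 = 20, A[1][1] + B[1][0] = 7 + 4 = 11) = 11 (attained at k = 1)
  C[1][1] = min over k of (A[1][0] + B[0][1] = 10 + -4 = 6, A[1][1] + B[1][1] = 7 + -2 = 5) = 5 (attained at k = 1)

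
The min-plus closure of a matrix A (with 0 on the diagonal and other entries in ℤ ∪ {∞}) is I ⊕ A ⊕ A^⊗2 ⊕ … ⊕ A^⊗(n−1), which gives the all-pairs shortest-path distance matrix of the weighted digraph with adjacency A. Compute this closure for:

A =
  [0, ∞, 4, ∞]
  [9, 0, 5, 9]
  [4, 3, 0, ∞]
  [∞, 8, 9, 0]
Closure =
  [0, 7, 4, 16]
  [9, 0, 5, 9]
  [4, 3, 0, 12]
  [13, 8, 9, 0]

This is the Floyd-Warshall all-pairs shortest-path computation. For each intermediate vertex k = 0, 1, …, 3, update dist[i][j] ← min(dist[i][j], dist[i][k] + dist[k][j]). The final matrix gives, for each (i, j), the minimum total weight of any directed path from i to j (possibly empty when i = j).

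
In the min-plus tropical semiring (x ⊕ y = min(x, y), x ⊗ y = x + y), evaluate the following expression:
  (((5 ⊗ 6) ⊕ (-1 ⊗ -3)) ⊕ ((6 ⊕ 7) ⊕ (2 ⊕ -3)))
(((5 ⊗ 6) ⊕ (-1 ⊗ -3)) ⊕ ((6 ⊕ 7) ⊕ (2 ⊕ -3))) = -4

Expand innermost to outermost. Recall ⊕ takes the minimum of its arguments and ⊗ takes their sum. Working out the expression (((5 ⊗ 6) ⊕ (-1 ⊗ -3)) ⊕ ((6 ⊕ 7) ⊕ (2 ⊕ -3))) gives -4.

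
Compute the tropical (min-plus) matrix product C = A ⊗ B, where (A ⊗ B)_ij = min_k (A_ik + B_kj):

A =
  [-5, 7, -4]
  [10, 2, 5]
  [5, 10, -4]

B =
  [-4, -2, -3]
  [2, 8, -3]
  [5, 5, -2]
A ⊗ B =
  [-9, -7, -8]
  [4, 8, -1]
  [1, 1, -6]

Apply the min-plus product entry-by-entry:
  C[0][0] = min over k of (A[0][0] + B[0][0] = -5 + -4 = -9, A[0][1] + B[1][0] = 7 + 2 = 9, A[0][2] + B[2][0] = -4 + 5 = 1) = -9 (attained at k = 0)
  C[0][1] = min over k of (A[0][0] + B[0][1] = -5 + -2 = -7, A[0][1] + B[1][1] = 7 + 8 = 15, A[0][2] + B[2][1] = -4 + 5 = 1) = -7 (attained at k = 0)
  C[0][2] = min over k of (A[0][0] + B[0][2] = -5 + -3 = -8, A[0][1] + B[1][2] = 7 + -3 = 4, A[0][2] + B[2][2] = -4 + -2 = -6) = -8 (attained at k = 0)
  C[1][0] = min over k of (A[1][0] + B[0][0] = 10 + -4 = 6, A[1][1] + B[1][0] = 2 + 2 = 4, A[1][2] + B[2][0] = 5 + 5 = 10) = 4 (attained at k = 1)
  C[1][1] = min over k of (A[1][0] + B[0][1] = 10 + -2 = 8, A[1][1] + B[1][1] = 2 + 8 = 10, A[1][2] + B[2][1] = 5 + 5 = 10) = 8 (attained at k = 0)
  C[1][2] = min over k of (A[1][0] + B[0][2] = 10 + -3 = 7, A[1][1] + B[1][2] = 2 + -3 = -1, A[1][2] + B[2][2] = 5 + -2 = 3) = -1 (attained at k = 1)
  C[2][0] = min over k of (A[2][0] + B[0][0] = 5 + -4 = 1, A[2][1] + B[1][0] = 10 + 2 = 12, A[2][2] + B[2][0] = -4 + 5 = 1) = 1 (attained at k = 0)
  C[2][1] = min over k of (A[2][0] + B[0][1] = 5 + -2 = 3, A[2][1] + B[1][1] = 10 + 8 = 18, A[2][2] + B[2][1] = -4 + 5 = 1) = 1 (attained at k = 2)
  C[2][2] = min over k of (A[2][0] + B[0][2] = 5 + -3 = 2, A[2][1] + B[1][2] = 10 + -3 = 7, A[2][2] + B[2][2] = -4 + -2 = -6) = -6 (attained at k = 2)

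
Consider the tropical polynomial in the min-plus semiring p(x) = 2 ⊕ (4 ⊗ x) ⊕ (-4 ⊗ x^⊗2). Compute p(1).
p(1) = -2

A tropical monomial a ⊗ x^⊗i evaluates to a + i · x. Evaluating each term at x = 1:
  Term 0 contributes 2 + 0 · 1 = 2
  Term 1 contributes 4 + 1 · 1 = 5
  Term 2 contributes -4 + 2 · 1 = -2
p(1) = ⊕ of these = min[2, 5, -2] = -2.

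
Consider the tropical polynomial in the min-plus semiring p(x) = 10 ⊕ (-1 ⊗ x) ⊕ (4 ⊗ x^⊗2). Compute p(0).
p(0) = -1

A tropical monomial a ⊗ x^⊗i evaluates to a + i · x. Evaluating each term at x = 0:
  Term 0 contributes 10 + 0 · 0 = 10
  Term 1 contributes -1 + 1 · 0 = -1
  Term 2 contributes 4 + 2 · 0 = 4
p(0) = ⊕ of these = min[10, -1, 4] = -1.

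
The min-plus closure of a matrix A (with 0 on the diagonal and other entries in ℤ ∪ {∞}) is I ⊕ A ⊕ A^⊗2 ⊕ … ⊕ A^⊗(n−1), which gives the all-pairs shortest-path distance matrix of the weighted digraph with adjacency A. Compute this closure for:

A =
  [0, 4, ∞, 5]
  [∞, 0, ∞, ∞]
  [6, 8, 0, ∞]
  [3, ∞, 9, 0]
Closure =
  [0, 4, 14, 5]
  [∞, 0, ∞, ∞]
  [6, 8, 0, 11]
  [3, 7, 9, 0]

This is the Floyd-Warshall all-pairs shortest-path computation. For each intermediate vertex k = 0, 1, …, 3, update dist[i][j] ← min(dist[i][j], dist[i][k] + dist[k][j]). The final matrix gives, for each (i, j), the minimum total weight of any directed path from i to j (possibly empty when i = j).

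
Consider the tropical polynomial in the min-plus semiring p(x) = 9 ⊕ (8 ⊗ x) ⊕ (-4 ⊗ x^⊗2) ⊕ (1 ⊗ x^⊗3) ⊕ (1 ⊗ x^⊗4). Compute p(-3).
p(-3) = -11

A tropical monomial a ⊗ x^⊗i evaluates to a + i · x. Evaluating each term at x = -3:
  Term 0 contributes 9 + 0 · -3 = 9
  Term 1 contributes 8 + 1 · -3 = 5
  Term 2 contributes -4 + 2 · -3 = -10
  Term 3 contributes 1 + 3 · -3 = -8
  Term 4 contributes 1 + 4 · -3 = -11
p(-3) = ⊕ of these = min[9, 5, -10, -8, -11] = -11.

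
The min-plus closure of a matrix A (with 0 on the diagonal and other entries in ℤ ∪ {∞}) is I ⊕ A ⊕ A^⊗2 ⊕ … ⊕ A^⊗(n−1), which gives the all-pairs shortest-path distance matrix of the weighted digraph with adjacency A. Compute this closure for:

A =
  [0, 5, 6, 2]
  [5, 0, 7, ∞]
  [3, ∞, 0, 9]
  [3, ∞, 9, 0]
Closure =
  [0, 5, 6, 2]
  [5, 0, 7, 7]
  [3, 8, 0, 5]
  [3, 8, 9, 0]

This is the Floyd-Warshall all-pairs shortest-path computation. For each intermediate vertex k = 0, 1, …, 3, update dist[i][j] ← min(dist[i][j], dist[i][k] + dist[k][j]). The final matrix gives, for each (i, j), the minimum total weight of any directed path from i to j (possibly empty when i = j).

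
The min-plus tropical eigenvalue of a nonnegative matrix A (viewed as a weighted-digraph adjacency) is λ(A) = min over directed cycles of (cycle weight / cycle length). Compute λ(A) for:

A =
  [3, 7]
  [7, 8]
λ(A) = 3

Enumerate directed cycles and compute their means (weight / length). Sample:
  cycle 0 → 0: weight = 3, length = 1, mean = 3/1 ≈ 3.000
  cycle 1 → 1: weight = 8, length = 1, mean = 8/1 ≈ 8.000
  cycle 0 → 1 → 0: weight = 14, length = 2, mean = 14/2 ≈ 7.000
  cycle 1 → 0 → 1: weight = 14, length = 2, mean = 14/2 ≈ 7.000
Minimum mean = 3.000, attained e.g. along the cycle 0 → 0 with weight 3 and length 1. So λ(A) = 3/1 = 3.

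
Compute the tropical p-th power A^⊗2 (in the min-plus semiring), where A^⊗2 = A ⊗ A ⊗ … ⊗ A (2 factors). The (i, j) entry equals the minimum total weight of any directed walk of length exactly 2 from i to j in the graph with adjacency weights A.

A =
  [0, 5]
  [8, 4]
A^⊗2 =
  [0, 5]
  [8, 8]

Each entry (A^⊗2)_ij equals the minimum over all length-2 walks i = v_0 → v_1 → … → v_2 = j of Σ_t A[v_t][v_{t+1}]. For example, for (i, j) = (0, 1) we minimise over 2 possible intermediate vertex sequences; the minimum is 5, attained along the walk 0 → 0 → 1.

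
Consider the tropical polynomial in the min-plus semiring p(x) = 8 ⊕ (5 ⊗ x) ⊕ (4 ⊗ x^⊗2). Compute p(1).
p(1) = 6

A tropical monomial a ⊗ x^⊗i evaluates to a + i · x. Evaluating each term at x = 1:
  Term 0 contributes 8 + 0 · 1 = 8
  Term 1 contributes 5 + 1 · 1 = 6
  Term 2 contributes 4 + 2 · 1 = 6
p(1) = ⊕ of these = min[8, 6, 6] = 6.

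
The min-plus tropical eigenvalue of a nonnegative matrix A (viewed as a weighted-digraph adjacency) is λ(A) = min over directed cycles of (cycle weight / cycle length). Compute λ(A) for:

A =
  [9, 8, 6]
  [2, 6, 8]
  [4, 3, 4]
λ(A) = 11/3

Enumerate directed cycles and compute their means (weight / length). Sample:
  cycle 0 → 0: weight = 9, length = 1, mean = 9/1 ≈ 9.000
  cycle 1 → 1: weight = 6, length = 1, mean = 6/1 ≈ 6.000
  cycle 2 → 2: weight = 4, length = 1, mean = 4/1 ≈ 4.000
  cycle 0 → 1 → 0: weight = 10, length = 2, mean = 10/2 ≈ 5.000
  cycle 0 → 2 → 0: weight = 10, length = 2, mean = 10/2 ≈ 5.000
  cycle 1 → 0 → 1: weight = 10, length = 2, mean = 10/2 ≈ 5.000
Minimum mean = 3.667, attained e.g. along the cycle 0 → 2 → 1 → 0 with weight 11 and length 3. So λ(A) = 11/3 = 11/3.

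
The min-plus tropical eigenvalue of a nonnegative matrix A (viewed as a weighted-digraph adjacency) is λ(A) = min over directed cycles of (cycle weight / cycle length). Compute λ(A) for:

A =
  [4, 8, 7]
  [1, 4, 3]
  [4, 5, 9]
λ(A) = 4

Enumerate directed cycles and compute their means (weight / length). Sample:
  cycle 0 → 0: weight = 4, length = 1, mean = 4/1 ≈ 4.000
  cycle 1 → 1: weight = 4, length = 1, mean = 4/1 ≈ 4.000
  cycle 2 → 2: weight = 9, length = 1, mean = 9/1 ≈ 9.000
  cycle 0 → 1 → 0: weight = 9, length = 2, mean = 9/2 ≈ 4.500
  cycle 0 → 2 → 0: weight = 11, length = 2, mean = 11/2 ≈ 5.500
  cycle 1 → 0 → 1: weight = 9, length = 2, mean = 9/2 ≈ 4.500
Minimum mean = 4.000, attained e.g. along the cycle 0 → 0 with weight 4 and length 1. So λ(A) = 4/1 = 4.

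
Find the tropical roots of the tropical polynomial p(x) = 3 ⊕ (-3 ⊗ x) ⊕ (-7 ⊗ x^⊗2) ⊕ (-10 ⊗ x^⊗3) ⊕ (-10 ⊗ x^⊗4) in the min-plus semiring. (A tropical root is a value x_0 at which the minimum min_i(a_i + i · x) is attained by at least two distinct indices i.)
Roots: {0, 3, 4, 6}

Each tropical root is a break point of the lower envelope of the lines y = a_i + i · x (there are 5 lines, with slopes 0, 1, ..., 4). Only the lines that attain the minimum somewhere contribute to roots; other lines are dominated. Here the surviving (envelope) indices are i = 4, i = 3, i = 2, i = 1, i = 0.
Intersections between consecutive envelope lines give the roots: for adjacent envelope indices i < j the intersection is x = (a_i − a_j) / (j − i). Reading off the sorted break points: {0, 3, 4, 6}.
Verification: at each break x_0, at least two indices attain the minimum of min_i(a_i + i · x_0).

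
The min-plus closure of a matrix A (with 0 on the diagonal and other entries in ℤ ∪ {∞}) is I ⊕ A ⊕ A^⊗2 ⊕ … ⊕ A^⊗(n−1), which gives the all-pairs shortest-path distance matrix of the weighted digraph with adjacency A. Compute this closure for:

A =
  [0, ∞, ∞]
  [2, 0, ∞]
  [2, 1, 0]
Closure =
  [0, ∞, ∞]
  [2, 0, ∞]
  [2, 1, 0]

This is the Floyd-Warshall all-pairs shortest-path computation. For each intermediate vertex k = 0, 1, …, 2, update dist[i][j] ← min(dist[i][j], dist[i][k] + dist[k][j]). The final matrix gives, for each (i, j), the minimum total weight of any directed path from i to j (possibly empty when i = j).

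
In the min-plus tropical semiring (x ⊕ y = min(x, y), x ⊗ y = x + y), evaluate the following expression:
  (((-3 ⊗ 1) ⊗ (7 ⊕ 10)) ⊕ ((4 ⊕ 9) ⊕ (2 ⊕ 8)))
(((-3 ⊗ 1) ⊗ (7 ⊕ 10)) ⊕ ((4 ⊕ 9) ⊕ (2 ⊕ 8))) = 2

Expand innermost to outermost. Recall ⊕ takes the minimum of its arguments and ⊗ takes their sum. Working out the expression (((-3 ⊗ 1) ⊗ (7 ⊕ 10)) ⊕ ((4 ⊕ 9) ⊕ (2 ⊕ 8))) gives 2.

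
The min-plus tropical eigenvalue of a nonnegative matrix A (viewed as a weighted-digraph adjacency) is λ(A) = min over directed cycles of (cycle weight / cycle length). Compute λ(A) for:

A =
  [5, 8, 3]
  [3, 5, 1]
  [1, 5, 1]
λ(A) = 1

Enumerate directed cycles and compute their means (weight / length). Sample:
  cycle 0 → 0: weight = 5, length = 1, mean = 5/1 ≈ 5.000
  cycle 1 → 1: weight = 5, length = 1, mean = 5/1 ≈ 5.000
  cycle 2 → 2: weight = 1, length = 1, mean = 1/1 ≈ 1.000
  cycle 0 → 1 → 0: weight = 11, length = 2, mean = 11/2 ≈ 5.500
  cycle 0 → 2 → 0: weight = 4, length = 2, mean = 4/2 ≈ 2.000
  cycle 1 → 0 → 1: weight = 11, length = 2, mean = 11/2 ≈ 5.500
Minimum mean = 1.000, attained e.g. along the cycle 2 → 2 with weight 1 and length 1. So λ(A) = 1/1 = 1.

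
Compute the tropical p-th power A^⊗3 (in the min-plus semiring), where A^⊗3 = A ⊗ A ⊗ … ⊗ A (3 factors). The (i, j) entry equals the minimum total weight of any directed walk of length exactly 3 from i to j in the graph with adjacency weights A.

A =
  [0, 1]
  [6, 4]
A^⊗3 =
  [0, 1]
  [6, 7]

Each entry (A^⊗3)_ij equals the minimum over all length-3 walks i = v_0 → v_1 → … → v_3 = j of Σ_t A[v_t][v_{t+1}]. For example, for (i, j) = (0, 1) we minimise over 4 possible intermediate vertex sequences; the minimum is 1, attained along the walk 0 → 0 → 0 → 1.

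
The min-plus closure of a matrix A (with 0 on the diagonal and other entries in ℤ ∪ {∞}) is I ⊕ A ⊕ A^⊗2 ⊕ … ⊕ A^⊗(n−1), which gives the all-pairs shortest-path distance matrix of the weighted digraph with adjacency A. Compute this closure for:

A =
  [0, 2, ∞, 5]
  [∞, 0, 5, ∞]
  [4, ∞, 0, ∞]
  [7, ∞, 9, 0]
Closure =
  [0, 2, 7, 5]
  [9, 0, 5, 14]
  [4, 6, 0, 9]
  [7, 9, 9, 0]

This is the Floyd-Warshall all-pairs shortest-path computation. For each intermediate vertex k = 0, 1, …, 3, update dist[i][j] ← min(dist[i][j], dist[i][k] + dist[k][j]). The final matrix gives, for each (i, j), the minimum total weight of any directed path from i to j (possibly empty when i = j).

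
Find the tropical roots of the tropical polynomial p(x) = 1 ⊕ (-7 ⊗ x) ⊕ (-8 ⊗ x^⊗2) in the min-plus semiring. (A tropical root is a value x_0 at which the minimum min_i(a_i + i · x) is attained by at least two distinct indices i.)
Roots: {1, 8}

Each tropical root is a break point of the lower envelope of the lines y = a_i + i · x (there are 3 lines, with slopes 0, 1, ..., 2). Only the lines that attain the minimum somewhere contribute to roots; other lines are dominated. Here the surviving (envelope) indices are i = 2, i = 1, i = 0.
Intersections between consecutive envelope lines give the roots: for adjacent envelope indices i < j the intersection is x = (a_i − a_j) / (j − i). Reading off the sorted break points: {1, 8}.
Verification: at each break x_0, at least two indices attain the minimum of min_i(a_i + i · x_0).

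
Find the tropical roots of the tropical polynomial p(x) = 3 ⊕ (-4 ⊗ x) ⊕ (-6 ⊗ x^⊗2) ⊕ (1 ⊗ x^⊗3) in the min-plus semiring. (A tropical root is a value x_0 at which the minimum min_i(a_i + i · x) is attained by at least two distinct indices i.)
Roots: {-7, 2, 7}

Each tropical root is a break point of the lower envelope of the lines y = a_i + i · x (there are 4 lines, with slopes 0, 1, ..., 3). Only the lines that attain the minimum somewhere contribute to roots; other lines are dominated. Here the surviving (envelope) indices are i = 3, i = 2, i = 1, i = 0.
Intersections between consecutive envelope lines give the roots: for adjacent envelope indices i < j the intersection is x = (a_i − a_j) / (j − i). Reading off the sorted break points: {-7, 2, 7}.
Verification: at each break x_0, at least two indices attain the minimum of min_i(a_i + i · x_0).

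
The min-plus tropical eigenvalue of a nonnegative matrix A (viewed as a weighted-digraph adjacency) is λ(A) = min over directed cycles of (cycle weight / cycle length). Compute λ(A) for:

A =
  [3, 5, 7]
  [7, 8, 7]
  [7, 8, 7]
λ(A) = 3

Enumerate directed cycles and compute their means (weight / length). Sample:
  cycle 0 → 0: weight = 3, length = 1, mean = 3/1 ≈ 3.000
  cycle 1 → 1: weight = 8, length = 1, mean = 8/1 ≈ 8.000
  cycle 2 → 2: weight = 7, length = 1, mean = 7/1 ≈ 7.000
  cycle 0 → 1 → 0: weight = 12, length = 2, mean = 12/2 ≈ 6.000
  cycle 0 → 2 → 0: weight = 14, length = 2, mean = 14/2 ≈ 7.000
  cycle 1 → 0 → 1: weight = 12, length = 2, mean = 12/2 ≈ 6.000
Minimum mean = 3.000, attained e.g. along the cycle 0 → 0 with weight 3 and length 1. So λ(A) = 3/1 = 3.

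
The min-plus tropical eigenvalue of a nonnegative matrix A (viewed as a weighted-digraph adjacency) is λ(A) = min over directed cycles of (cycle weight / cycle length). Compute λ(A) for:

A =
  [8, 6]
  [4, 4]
λ(A) = 4

Enumerate directed cycles and compute their means (weight / length). Sample:
  cycle 0 → 0: weight = 8, length = 1, mean = 8/1 ≈ 8.000
  cycle 1 → 1: weight = 4, length = 1, mean = 4/1 ≈ 4.000
  cycle 0 → 1 → 0: weight = 10, length = 2, mean = 10/2 ≈ 5.000
  cycle 1 → 0 → 1: weight = 10, length = 2, mean = 10/2 ≈ 5.000
Minimum mean = 4.000, attained e.g. along the cycle 1 → 1 with weight 4 and length 1. So λ(A) = 4/1 = 4.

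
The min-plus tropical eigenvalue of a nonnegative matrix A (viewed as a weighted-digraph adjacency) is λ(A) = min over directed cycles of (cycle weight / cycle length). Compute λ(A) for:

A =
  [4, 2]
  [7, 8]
λ(A) = 4

Enumerate directed cycles and compute their means (weight / length). Sample:
  cycle 0 → 0: weight = 4, length = 1, mean = 4/1 ≈ 4.000
  cycle 1 → 1: weight = 8, length = 1, mean = 8/1 ≈ 8.000
  cycle 0 → 1 → 0: weight = 9, length = 2, mean = 9/2 ≈ 4.500
  cycle 1 → 0 → 1: weight = 9, length = 2, mean = 9/2 ≈ 4.500
Minimum mean = 4.000, attained e.g. along the cycle 0 → 0 with weight 4 and length 1. So λ(A) = 4/1 = 4.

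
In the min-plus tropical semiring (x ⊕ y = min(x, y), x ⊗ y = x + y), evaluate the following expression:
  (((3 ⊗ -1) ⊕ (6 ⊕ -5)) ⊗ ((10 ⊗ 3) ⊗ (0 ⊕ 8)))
(((3 ⊗ -1) ⊕ (6 ⊕ -5)) ⊗ ((10 ⊗ 3) ⊗ (0 ⊕ 8))) = 8

Expand innermost to outermost. Recall ⊕ takes the minimum of its arguments and ⊗ takes their sum. Working out the expression (((3 ⊗ -1) ⊕ (6 ⊕ -5)) ⊗ ((10 ⊗ 3) ⊗ (0 ⊕ 8))) gives 8.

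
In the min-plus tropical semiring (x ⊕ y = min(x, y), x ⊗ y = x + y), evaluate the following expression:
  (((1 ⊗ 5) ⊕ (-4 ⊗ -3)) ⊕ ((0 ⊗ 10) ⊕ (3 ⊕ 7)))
(((1 ⊗ 5) ⊕ (-4 ⊗ -3)) ⊕ ((0 ⊗ 10) ⊕ (3 ⊕ 7))) = -7

Expand innermost to outermost. Recall ⊕ takes the minimum of its arguments and ⊗ takes their sum. Working out the expression (((1 ⊗ 5) ⊕ (-4 ⊗ -3)) ⊕ ((0 ⊗ 10) ⊕ (3 ⊕ 7))) gives -7.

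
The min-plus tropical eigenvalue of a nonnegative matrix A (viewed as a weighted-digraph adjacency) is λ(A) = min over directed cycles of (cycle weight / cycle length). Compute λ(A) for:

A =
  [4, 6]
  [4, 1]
λ(A) = 1

Enumerate directed cycles and compute their means (weight / length). Sample:
  cycle 0 → 0: weight = 4, length = 1, mean = 4/1 ≈ 4.000
  cycle 1 → 1: weight = 1, length = 1, mean = 1/1 ≈ 1.000
  cycle 0 → 1 → 0: weight = 10, length = 2, mean = 10/2 ≈ 5.000
  cycle 1 → 0 → 1: weight = 10, length = 2, mean = 10/2 ≈ 5.000
Minimum mean = 1.000, attained e.g. along the cycle 1 → 1 with weight 1 and length 1. So λ(A) = 1/1 = 1.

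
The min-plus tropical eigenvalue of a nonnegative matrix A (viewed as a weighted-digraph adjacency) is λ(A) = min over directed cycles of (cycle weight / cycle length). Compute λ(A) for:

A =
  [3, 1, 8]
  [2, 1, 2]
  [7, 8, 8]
λ(A) = 1

Enumerate directed cycles and compute their means (weight / length). Sample:
  cycle 0 → 0: weight = 3, length = 1, mean = 3/1 ≈ 3.000
  cycle 1 → 1: weight = 1, length = 1, mean = 1/1 ≈ 1.000
  cycle 2 → 2: weight = 8, length = 1, mean = 8/1 ≈ 8.000
  cycle 0 → 1 → 0: weight = 3, length = 2, mean = 3/2 ≈ 1.500
  cycle 0 → 2 → 0: weight = 15, length = 2, mean = 15/2 ≈ 7.500
  cycle 1 → 0 → 1: weight = 3, length = 2, mean = 3/2 ≈ 1.500
Minimum mean = 1.000, attained e.g. along the cycle 1 → 1 with weight 1 and length 1. So λ(A) = 1/1 = 1.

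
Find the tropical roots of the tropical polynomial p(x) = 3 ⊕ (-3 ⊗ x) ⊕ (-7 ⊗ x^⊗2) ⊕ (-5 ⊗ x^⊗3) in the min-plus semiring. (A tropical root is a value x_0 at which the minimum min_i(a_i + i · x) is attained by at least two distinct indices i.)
Roots: {-2, 4, 6}

Each tropical root is a break point of the lower envelope of the lines y = a_i + i · x (there are 4 lines, with slopes 0, 1, ..., 3). Only the lines that attain the minimum somewhere contribute to roots; other lines are dominated. Here the surviving (envelope) indices are i = 3, i = 2, i = 1, i = 0.
Intersections between consecutive envelope lines give the roots: for adjacent envelope indices i < j the intersection is x = (a_i − a_j) / (j − i). Reading off the sorted break points: {-2, 4, 6}.
Verification: at each break x_0, at least two indices attain the minimum of min_i(a_i + i · x_0).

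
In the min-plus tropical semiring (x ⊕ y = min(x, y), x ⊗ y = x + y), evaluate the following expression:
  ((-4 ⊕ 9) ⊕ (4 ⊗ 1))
((-4 ⊕ 9) ⊕ (4 ⊗ 1)) = -4

Expand innermost to outermost. Recall ⊕ takes the minimum of its arguments and ⊗ takes their sum. Working out the expression ((-4 ⊕ 9) ⊕ (4 ⊗ 1)) gives -4.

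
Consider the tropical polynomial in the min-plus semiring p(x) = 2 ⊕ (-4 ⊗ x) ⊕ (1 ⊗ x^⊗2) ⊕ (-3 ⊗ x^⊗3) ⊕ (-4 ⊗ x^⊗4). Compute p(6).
p(6) = 2

A tropical monomial a ⊗ x^⊗i evaluates to a + i · x. Evaluating each term at x = 6:
  Term 0 contributes 2 + 0 · 6 = 2
  Term 1 contributes -4 + 1 · 6 = 2
  Term 2 contributes 1 + 2 · 6 = 13
  Term 3 contributes -3 + 3 · 6 = 15
  Term 4 contributes -4 + 4 · 6 = 20
p(6) = ⊕ of these = min[2, 2, 13, 15, 20] = 2.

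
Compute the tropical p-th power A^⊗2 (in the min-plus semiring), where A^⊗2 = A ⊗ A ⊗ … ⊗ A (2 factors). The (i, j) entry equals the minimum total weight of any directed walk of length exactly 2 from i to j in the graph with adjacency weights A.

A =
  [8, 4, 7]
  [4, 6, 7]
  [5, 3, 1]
A^⊗2 =
  [8, 10, 8]
  [10, 8, 8]
  [6, 4, 2]

Each entry (A^⊗2)_ij equals the minimum over all length-2 walks i = v_0 → v_1 → … → v_2 = j of Σ_t A[v_t][v_{t+1}]. For example, for (i, j) = (0, 2) we minimise over 3 possible intermediate vertex sequences; the minimum is 8, attained along the walk 0 → 2 → 2.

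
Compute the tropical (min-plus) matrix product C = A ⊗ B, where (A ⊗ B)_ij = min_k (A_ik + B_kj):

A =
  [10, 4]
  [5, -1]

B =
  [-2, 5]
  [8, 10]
A ⊗ B =
  [8, 14]
  [3, 9]

Apply the min-plus product entry-by-entry:
  C[0][0] = min over k of (A[0][0] + B[0][0] = 10 + -2 = 8, A[0][1] + B[1][0] = 4 + 8 = 12) = 8 (attained at k = 0)
  C[0][1] = min over k of (A[0][0] + B[0][1] = 10 + 5 = 15, A[0][1] + B[1][1] = 4 + 10 = 14) = 14 (attained at k = 1)
  C[1][0] = min over k of (A[1][0] + B[0][0] = 5 + -2 = 3, A[1][1] + B[1][0] = -1 + 8 = 7) = 3 (attained at k = 0)
  C[1][1] = min over k of (A[1][0] + B[0][1] = 5 + 5 = 10, A[1][1] + B[1][1] = -1 + 10 = 9) = 9 (attained at k = 1)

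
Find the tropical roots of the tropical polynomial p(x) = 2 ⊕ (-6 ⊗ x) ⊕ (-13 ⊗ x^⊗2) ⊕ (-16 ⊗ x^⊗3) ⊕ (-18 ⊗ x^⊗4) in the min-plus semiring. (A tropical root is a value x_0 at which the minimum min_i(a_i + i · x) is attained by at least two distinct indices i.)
Roots: {2, 3, 7, 8}

Each tropical root is a break point of the lower envelope of the lines y = a_i + i · x (there are 5 lines, with slopes 0, 1, ..., 4). Only the lines that attain the minimum somewhere contribute to roots; other lines are dominated. Here the surviving (envelope) indices are i = 4, i = 3, i = 2, i = 1, i = 0.
Intersections between consecutive envelope lines give the roots: for adjacent envelope indices i < j the intersection is x = (a_i − a_j) / (j − i). Reading off the sorted break points: {2, 3, 7, 8}.
Verification: at each break x_0, at least two indices attain the minimum of min_i(a_i + i · x_0).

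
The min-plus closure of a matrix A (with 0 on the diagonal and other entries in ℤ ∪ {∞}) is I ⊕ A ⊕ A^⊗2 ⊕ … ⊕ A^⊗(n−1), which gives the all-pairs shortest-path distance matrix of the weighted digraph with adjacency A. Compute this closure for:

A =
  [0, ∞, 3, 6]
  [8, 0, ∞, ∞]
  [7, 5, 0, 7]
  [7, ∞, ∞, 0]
Closure =
  [0, 8, 3, 6]
  [8, 0, 11, 14]
  [7, 5, 0, 7]
  [7, 15, 10, 0]

This is the Floyd-Warshall all-pairs shortest-path computation. For each intermediate vertex k = 0, 1, …, 3, update dist[i][j] ← min(dist[i][j], dist[i][k] + dist[k][j]). The final matrix gives, for each (i, j), the minimum total weight of any directed path from i to j (possibly empty when i = j).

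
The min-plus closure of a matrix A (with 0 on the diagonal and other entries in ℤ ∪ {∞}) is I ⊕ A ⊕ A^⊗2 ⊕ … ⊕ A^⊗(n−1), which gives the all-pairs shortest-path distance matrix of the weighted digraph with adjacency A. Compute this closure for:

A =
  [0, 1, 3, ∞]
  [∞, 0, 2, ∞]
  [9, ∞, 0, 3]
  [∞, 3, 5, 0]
Closure =
  [0, 1, 3, 6]
  [11, 0, 2, 5]
  [9, 6, 0, 3]
  [14, 3, 5, 0]

This is the Floyd-Warshall all-pairs shortest-path computation. For each intermediate vertex k = 0, 1, …, 3, update dist[i][j] ← min(dist[i][j], dist[i][k] + dist[k][j]). The final matrix gives, for each (i, j), the minimum total weight of any directed path from i to j (possibly empty when i = j).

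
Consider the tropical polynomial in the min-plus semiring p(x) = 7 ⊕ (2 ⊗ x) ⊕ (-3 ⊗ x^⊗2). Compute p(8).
p(8) = 7

A tropical monomial a ⊗ x^⊗i evaluates to a + i · x. Evaluating each term at x = 8:
  Term 0 contributes 7 + 0 · 8 = 7
  Term 1 contributes 2 + 1 · 8 = 10
  Term 2 contributes -3 + 2 · 8 = 13
p(8) = ⊕ of these = min[7, 10, 13] = 7.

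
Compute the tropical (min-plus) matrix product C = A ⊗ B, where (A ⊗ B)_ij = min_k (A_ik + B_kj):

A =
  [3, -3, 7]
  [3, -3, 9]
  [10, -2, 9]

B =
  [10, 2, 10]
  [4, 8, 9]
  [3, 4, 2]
A ⊗ B =
  [1, 5, 6]
  [1, 5, 6]
  [2, 6, 7]

Apply the min-plus product entry-by-entry:
  C[0][0] = min over k of (A[0][0] + B[0][0] = 3 + 10 = 13, A[0][1] + B[1][0] = -3 + 4 = 1, A[0][2] + B[2][0] = 7 + 3 = 10) = 1 (attained at k = 1)
  C[0][1] = min over k of (A[0][0] + B[0][1] = 3 + 2 = 5, A[0][1] + B[1][1] = -3 + 8 = 5, A[0][2] + B[2][1] = 7 + 4 = 11) = 5 (attained at k = 0)
  C[0][2] = min over k of (A[0][0] + B[0][2] = 3 + 10 = 13, A[0][1] + B[1][2] = -3 + 9 = 6, A[0][2] + B[2][2] = 7 + 2 = 9) = 6 (attained at k = 1)
  C[1][0] = min over k of (A[1][0] + B[0][0] = 3 + 10 = 13, A[1][1] + B[1][0] = -3 + 4 = 1, A[1][2] + B[2][0] = 9 + 3 = 12) = 1 (attained at k = 1)
  C[1][1] = min over k of (A[1][0] + B[0][1] = 3 + 2 = 5, A[1][1] + B[1][1] = -3 + 8 = 5, A[1][2] + B[2][1] = 9 + 4 = 13) = 5 (attained at k = 0)
  C[1][2] = min over k of (A[1][0] + B[0][2] = 3 + 10 = 13, A[1][1] + B[1][2] = -3 + 9 = 6, A[1][2] + B[2][2] = 9 + 2 = 11) = 6 (attained at k = 1)
  C[2][0] = min over k of (A[2][0] + B[0][0] = 10 + 10 = 20, A[2][1] + B[1][0] = -2 + 4 = 2, A[2][2] + B[2][0] = 9 + 3 = 12) = 2 (attained at k = 1)
  C[2][1] = min over k of (A[2][0] + B[0][1] = 10 + 2 = 12, A[2][1] + B[1][1] = -2 + 8 = 6, A[2][2] + B[2][1] = 9 + 4 = 13) = 6 (attained at k = 1)
  C[2][2] = min over k of (A[2][0] + B[0][2] = 10 + 10 = 20, A[2][1] + B[1][2] = -2 + 9 = 7, A[2][2] + B[2][2] = 9 + 2 = 11) = 7 (attained at k = 1)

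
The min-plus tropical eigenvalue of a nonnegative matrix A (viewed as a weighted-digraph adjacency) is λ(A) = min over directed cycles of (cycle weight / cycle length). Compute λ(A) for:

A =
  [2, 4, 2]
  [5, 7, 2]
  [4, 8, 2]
λ(A) = 2

Enumerate directed cycles and compute their means (weight / length). Sample:
  cycle 0 → 0: weight = 2, length = 1, mean = 2/1 ≈ 2.000
  cycle 1 → 1: weight = 7, length = 1, mean = 7/1 ≈ 7.000
  cycle 2 → 2: weight = 2, length = 1, mean = 2/1 ≈ 2.000
  cycle 0 → 1 → 0: weight = 9, length = 2, mean = 9/2 ≈ 4.500
  cycle 0 → 2 → 0: weight = 6, length = 2, mean = 6/2 ≈ 3.000
  cycle 1 → 0 → 1: weight = 9, length = 2, mean = 9/2 ≈ 4.500
Minimum mean = 2.000, attained e.g. along the cycle 0 → 0 with weight 2 and length 1. So λ(A) = 2/1 = 2.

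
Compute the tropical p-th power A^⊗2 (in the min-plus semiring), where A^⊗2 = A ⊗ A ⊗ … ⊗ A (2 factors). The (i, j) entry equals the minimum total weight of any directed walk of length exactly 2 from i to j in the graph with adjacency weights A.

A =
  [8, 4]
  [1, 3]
A^⊗2 =
  [5, 7]
  [4, 5]

Each entry (A^⊗2)_ij equals the minimum over all length-2 walks i = v_0 → v_1 → … → v_2 = j of Σ_t A[v_t][v_{t+1}]. For example, for (i, j) = (0, 1) we minimise over 2 possible intermediate vertex sequences; the minimum is 7, attained along the walk 0 → 1 → 1.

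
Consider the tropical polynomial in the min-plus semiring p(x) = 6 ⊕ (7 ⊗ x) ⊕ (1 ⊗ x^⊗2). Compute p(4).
p(4) = 6

A tropical monomial a ⊗ x^⊗i evaluates to a + i · x. Evaluating each term at x = 4:
  Term 0 contributes 6 + 0 · 4 = 6
  Term 1 contributes 7 + 1 · 4 = 11
  Term 2 contributes 1 + 2 · 4 = 9
p(4) = ⊕ of these = min[6, 11, 9] = 6.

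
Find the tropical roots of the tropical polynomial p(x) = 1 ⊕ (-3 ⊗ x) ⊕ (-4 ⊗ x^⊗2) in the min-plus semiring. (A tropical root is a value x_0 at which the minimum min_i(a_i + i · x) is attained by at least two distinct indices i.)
Roots: {1, 4}

Each tropical root is a break point of the lower envelope of the lines y = a_i + i · x (there are 3 lines, with slopes 0, 1, ..., 2). Only the lines that attain the minimum somewhere contribute to roots; other lines are dominated. Here the surviving (envelope) indices are i = 2, i = 1, i = 0.
Intersections between consecutive envelope lines give the roots: for adjacent envelope indices i < j the intersection is x = (a_i − a_j) / (j − i). Reading off the sorted break points: {1, 4}.
Verification: at each break x_0, at least two indices attain the minimum of min_i(a_i + i · x_0).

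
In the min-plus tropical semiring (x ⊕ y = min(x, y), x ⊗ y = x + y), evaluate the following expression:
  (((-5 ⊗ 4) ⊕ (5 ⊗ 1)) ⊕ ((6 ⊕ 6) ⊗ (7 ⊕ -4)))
(((-5 ⊗ 4) ⊕ (5 ⊗ 1)) ⊕ ((6 ⊕ 6) ⊗ (7 ⊕ -4))) = -1

Expand innermost to outermost. Recall ⊕ takes the minimum of its arguments and ⊗ takes their sum. Working out the expression (((-5 ⊗ 4) ⊕ (5 ⊗ 1)) ⊕ ((6 ⊕ 6) ⊗ (7 ⊕ -4))) gives -1.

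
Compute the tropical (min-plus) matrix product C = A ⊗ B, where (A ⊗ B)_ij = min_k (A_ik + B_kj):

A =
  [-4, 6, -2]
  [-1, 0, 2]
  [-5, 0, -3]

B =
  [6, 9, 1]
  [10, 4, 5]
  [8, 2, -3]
A ⊗ B =
  [2, 0, -5]
  [5, 4, -1]
  [1, -1, -6]

Apply the min-plus product entry-by-entry:
  C[0][0] = min over k of (A[0][0] + B[0][0] = -4 + 6 = 2, A[0][1] + B[1][0] = 6 + 10 = 16, A[0][2] + B[2][0] = -2 + 8 = 6) = 2 (attained at k = 0)
  C[0][1] = min over k of (A[0][0] + B[0][1] = -4 + 9 = 5, A[0][1] + B[1][1] = 6 + 4 = 10, A[0][2] + B[2][1] = -2 + 2 = 0) = 0 (attained at k = 2)
  C[0][2] = min over k of (A[0][0] + B[0][2] = -4 + 1 = -3, A[0][1] + B[1][2] = 6 + 5 = 11, A[0][2] + B[2][2] = -2 + -3 = -5) = -5 (attained at k = 2)
  C[1][0] = min over k of (A[1][0] + B[0][0] = -1 + 6 = 5, A[1][1] + B[1][0] = 0 + 10 = 10, A[1][2] + B[2][0] = 2 + 8 = 10) = 5 (attained at k = 0)
  C[1][1] = min over k of (A[1][0] + B[0][1] = -1 + 9 = 8, A[1][1] + B[1][1] = 0 + 4 = 4, A[1][2] + B[2][1] = 2 + 2 = 4) = 4 (attained at k = 1)
  C[1][2] = min over k of (A[1][0] + B[0][2] = -1 + 1 = 0, A[1][1] + B[1][2] = 0 + 5 = 5, A[1][2] + B[2][2] = 2 + -3 = -1) = -1 (attained at k = 2)
  C[2][0] = min over k of (A[2][0] + B[0][0] = -5 + 6 = 1, A[2][1] + B[1][0] = 0 + 10 = 10, A[2][2] + B[2][0] = -3 + 8 = 5) = 1 (attained at k = 0)
  C[2][1] = min over k of (A[2][0] + B[0][1] = -5 + 9 = 4, A[2][1] + B[1][1] = 0 + 4 = 4, A[2][2] + B[2][1] = -3 + 2 = -1) = -1 (attained at k = 2)
  C[2][2] = min over k of (A[2][0] + B[0][2] = -5 + 1 = -4, A[2][1] + B[1][2] = 0 + 5 = 5, A[2][2] + B[2][2] = -3 + -3 = -6) = -6 (attained at k = 2)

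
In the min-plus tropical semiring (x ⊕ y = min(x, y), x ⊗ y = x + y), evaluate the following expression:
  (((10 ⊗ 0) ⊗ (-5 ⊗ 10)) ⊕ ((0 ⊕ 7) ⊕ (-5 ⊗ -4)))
(((10 ⊗ 0) ⊗ (-5 ⊗ 10)) ⊕ ((0 ⊕ 7) ⊕ (-5 ⊗ -4))) = -9

Expand innermost to outermost. Recall ⊕ takes the minimum of its arguments and ⊗ takes their sum. Working out the expression (((10 ⊗ 0) ⊗ (-5 ⊗ 10)) ⊕ ((0 ⊕ 7) ⊕ (-5 ⊗ -4))) gives -9.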